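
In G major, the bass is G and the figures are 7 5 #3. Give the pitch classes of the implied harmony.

A third above G in this key is B, raised to B# by the sharp.
A fifth above G in this key is D.
A seventh above G in this key is F#.

G, B#, D, F#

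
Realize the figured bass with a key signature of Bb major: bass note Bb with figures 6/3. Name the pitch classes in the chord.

A third above Bb in this key is D.
A sixth above Bb in this key is G.
Together with the bass Bb, this spells G minor in first inversion.

Bb, D, G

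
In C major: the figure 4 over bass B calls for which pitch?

Counting 3 letter steps above B lands on E; in C major, that letter is E.

E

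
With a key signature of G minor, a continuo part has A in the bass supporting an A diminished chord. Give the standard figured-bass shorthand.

A is the root of A diminished, so the chord is in root position.
A triad in root position is figured 5/3, conventionally abbreviated (no figures — root-position triad).

no figures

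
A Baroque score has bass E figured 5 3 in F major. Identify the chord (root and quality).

E diminished

The figures 5 3 indicate a triad in root position.
In root position the bass is the root, so the root is E.
The chord tones are E, G, Bb, giving E diminished.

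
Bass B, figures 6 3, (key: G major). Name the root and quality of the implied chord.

G major

The figures 6 3 indicate a triad in first inversion.
In first inversion the root lies a sixth above the bass: a sixth above B in G major is G.
The chord tones are B, D, G, giving G major.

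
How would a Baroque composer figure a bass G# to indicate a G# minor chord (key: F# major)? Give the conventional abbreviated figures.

no figures

G# is the root of G# minor, so the chord is in root position.
A triad in root position is figured 5/3, conventionally abbreviated (no figures — root-position triad).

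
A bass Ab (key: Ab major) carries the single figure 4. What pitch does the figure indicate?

Counting 3 letter steps above Ab lands on D; in Ab major, that letter is Db.

Db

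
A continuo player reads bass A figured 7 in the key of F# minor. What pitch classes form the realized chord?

The written figures 7 are shorthand for 7/5/3: the 5/3 are implied.
A third above A in this key is C#.
A fifth above A in this key is E.
A seventh above A in this key is G#.
Together with the bass A, this spells A major seventh in root position.

A, C#, E, G#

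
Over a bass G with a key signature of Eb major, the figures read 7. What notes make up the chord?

The written figures 7 are shorthand for 7/5/3: the 5/3 are implied.
A third above G in this key is Bb.
A fifth above G in this key is D.
A seventh above G in this key is F.
Together with the bass G, this spells G minor seventh in root position.

G, Bb, D, F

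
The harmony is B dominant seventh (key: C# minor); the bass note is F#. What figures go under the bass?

F# is the fifth of B dominant seventh, so the chord is in second inversion.
A seventh chord in second inversion is figured 6/4/3, conventionally abbreviated 4/3.

4/3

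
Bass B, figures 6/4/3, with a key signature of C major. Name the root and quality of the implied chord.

E minor seventh

The figures 6/4/3 indicate a seventh chord in second inversion.
In second inversion the root lies a fourth above the bass: a fourth above B in C major is E.
The chord tones are B, D, E, G, giving E minor seventh.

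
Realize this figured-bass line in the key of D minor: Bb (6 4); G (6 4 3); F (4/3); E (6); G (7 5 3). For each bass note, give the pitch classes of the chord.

Bb (6/4): Bb, E, G.
G (6/4/3): G, Bb, C, E.
F (6/4/3): F, A, Bb, D.
E (6/3): E, G, C.
G (7/5/3): G, Bb, D, F.

Bb, E, G | G, Bb, C, E | F, A, Bb, D | E, G, C | G, Bb, D, F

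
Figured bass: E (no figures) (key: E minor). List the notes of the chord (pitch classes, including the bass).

E, G, B

An unfigured bass implies 5/3.
A third above E in this key is G.
A fifth above E in this key is B.
Together with the bass E, this spells E minor in root position.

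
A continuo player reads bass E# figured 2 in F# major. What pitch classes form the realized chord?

E#, F#, A#, C#

The written figures 2 are shorthand for 6/4/2: the 6/4 are implied.
A second above E# in this key is F#.
A fourth above E# in this key is A#.
A sixth above E# in this key is C#.
Together with the bass E#, this spells F# major seventh in third inversion.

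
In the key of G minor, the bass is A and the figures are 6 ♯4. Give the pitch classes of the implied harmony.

A, D#, F

A fourth above A in this key is D, raised to D# by the sharp.
A sixth above A in this key is F.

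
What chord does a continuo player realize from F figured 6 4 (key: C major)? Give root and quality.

The figures 6 4 indicate a triad in second inversion.
In second inversion the root lies a fourth above the bass: a fourth above F in C major is B.
The chord tones are F, B, D, giving B diminished.

B diminished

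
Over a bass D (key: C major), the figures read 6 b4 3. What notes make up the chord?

D, F, Gb, B

A third above D in this key is F.
A fourth above D in this key is G, lowered to Gb by the flat.
A sixth above D in this key is B.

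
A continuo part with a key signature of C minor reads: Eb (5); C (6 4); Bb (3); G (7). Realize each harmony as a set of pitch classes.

Eb (5/3): Eb, G, Bb.
C (6/4): C, F, Ab.
Bb (5/3): Bb, D, F.
G (7/5/3): G, Bb, D, F.

Eb, G, Bb | C, F, Ab | Bb, D, F | G, Bb, D, F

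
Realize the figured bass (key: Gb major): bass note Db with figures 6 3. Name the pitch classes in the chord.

Db, F, Bb

A third above Db in this key is F.
A sixth above Db in this key is Bb.
Together with the bass Db, this spells Bb minor in first inversion.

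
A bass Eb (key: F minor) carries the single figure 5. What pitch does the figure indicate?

Bb

Counting 4 letter steps above Eb lands on B; in F minor, that letter is Bb.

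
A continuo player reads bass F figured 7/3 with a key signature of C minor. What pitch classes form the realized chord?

The written figures 7/3 are shorthand for 7/5/3: the 5 is implied.
A third above F in this key is Ab.
A fifth above F in this key is C.
A seventh above F in this key is Eb.
Together with the bass F, this spells F minor seventh in root position.

F, Ab, C, Eb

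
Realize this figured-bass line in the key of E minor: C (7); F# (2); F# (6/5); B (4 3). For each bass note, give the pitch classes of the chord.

C, E, G, B | F#, G, B, D | F#, A, C, D | B, D, E, G

C (7/5/3): C, E, G, B.
F# (6/4/2): F#, G, B, D.
F# (6/5/3): F#, A, C, D.
B (6/4/3): B, D, E, G.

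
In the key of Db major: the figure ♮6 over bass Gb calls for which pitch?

Counting 5 letter steps above Gb lands on E; in Db major, that letter is Eb.
The ♮6 figure makes it natural, giving E.

E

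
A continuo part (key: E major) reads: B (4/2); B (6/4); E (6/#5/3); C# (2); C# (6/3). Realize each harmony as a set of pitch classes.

B (6/4/2): B, C#, E, G#.
B (6/4): B, E, G#.
E (6/#5/3): E, G#, B#, C#.
C# (6/4/2): C#, D#, F#, A.
C# (6/3): C#, E, A.

B, C#, E, G# | B, E, G# | E, G#, B#, C# | C#, D#, F#, A | C#, E, A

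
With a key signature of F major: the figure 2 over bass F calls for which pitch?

G

Counting 1 letter step above F lands on G; in F major, that letter is G.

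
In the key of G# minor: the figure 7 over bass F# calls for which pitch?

E

Counting 6 letter steps above F# lands on E; in G# minor, that letter is E.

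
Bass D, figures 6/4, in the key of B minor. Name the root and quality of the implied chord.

The figures 6/4 indicate a triad in second inversion.
In second inversion the root lies a fourth above the bass: a fourth above D in B minor is G.
The chord tones are D, G, B, giving G major.

G major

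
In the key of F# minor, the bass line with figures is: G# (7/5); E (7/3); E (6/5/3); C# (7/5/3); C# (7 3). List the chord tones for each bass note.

G#, B, D, F# | E, G#, B, D | E, G#, B, C# | C#, E, G#, B | C#, E, G#, B

G# (7/5/3): G#, B, D, F#.
E (7/5/3): E, G#, B, D.
E (6/5/3): E, G#, B, C#.
C# (7/5/3): C#, E, G#, B.
C# (7/5/3): C#, E, G#, B.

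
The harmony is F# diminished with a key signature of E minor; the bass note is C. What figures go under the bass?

6/4

C is the fifth of F# diminished, so the chord is in second inversion.
A triad in second inversion is figured 6/4, conventionally abbreviated 6/4.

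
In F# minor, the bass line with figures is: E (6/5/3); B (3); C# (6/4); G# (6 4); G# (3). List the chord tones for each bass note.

E (6/5/3): E, G#, B, C#.
B (5/3): B, D, F#.
C# (6/4): C#, F#, A.
G# (6/4): G#, C#, E.
G# (5/3): G#, B, D.

E, G#, B, C# | B, D, F# | C#, F#, A | G#, C#, E | G#, B, D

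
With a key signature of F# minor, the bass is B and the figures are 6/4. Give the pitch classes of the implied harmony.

A fourth above B in this key is E.
A sixth above B in this key is G#.
Together with the bass B, this spells E major in second inversion.

B, E, G#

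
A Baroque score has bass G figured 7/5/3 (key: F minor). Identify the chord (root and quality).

G half-diminished seventh

The figures 7/5/3 indicate a seventh chord in root position.
In root position the bass is the root, so the root is G.
The chord tones are G, Bb, Db, F, giving G half-diminished seventh.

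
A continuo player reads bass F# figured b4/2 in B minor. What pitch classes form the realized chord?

The written figures b4/2 are shorthand for 6/4/2: the 6 is implied.
A second above F# in this key is G.
A fourth above F# in this key is B, lowered to Bb by the flat.
A sixth above F# in this key is D.
Together with the bass F#, this spells G minor-major seventh in third inversion.

F#, G, Bb, D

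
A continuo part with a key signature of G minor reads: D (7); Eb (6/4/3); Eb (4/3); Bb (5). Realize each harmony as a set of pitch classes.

D (7/5/3): D, F, A, C.
Eb (6/4/3): Eb, G, A, C.
Eb (6/4/3): Eb, G, A, C.
Bb (5/3): Bb, D, F.

D, F, A, C | Eb, G, A, C | Eb, G, A, C | Bb, D, F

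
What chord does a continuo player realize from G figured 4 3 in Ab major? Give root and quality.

C minor seventh

The figures 4 3 indicate a seventh chord in second inversion.
In second inversion the root lies a fourth above the bass: a fourth above G in Ab major is C.
The chord tones are G, Bb, C, Eb, giving C minor seventh.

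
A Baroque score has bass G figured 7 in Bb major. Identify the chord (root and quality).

G minor seventh

The figures 7 indicate a seventh chord in root position.
In root position the bass is the root, so the root is G.
The chord tones are G, Bb, D, F, giving G minor seventh.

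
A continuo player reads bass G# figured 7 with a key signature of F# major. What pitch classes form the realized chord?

G#, B, D#, F#

The written figures 7 are shorthand for 7/5/3: the 5/3 are implied.
A third above G# in this key is B.
A fifth above G# in this key is D#.
A seventh above G# in this key is F#.
Together with the bass G#, this spells G# minor seventh in root position.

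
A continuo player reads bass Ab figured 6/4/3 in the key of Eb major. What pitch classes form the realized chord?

A third above Ab in this key is C.
A fourth above Ab in this key is D.
A sixth above Ab in this key is F.
Together with the bass Ab, this spells D half-diminished seventh in second inversion.

Ab, C, D, F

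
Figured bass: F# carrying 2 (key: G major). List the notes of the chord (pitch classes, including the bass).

The written figures 2 are shorthand for 6/4/2: the 6/4 are implied.
A second above F# in this key is G.
A fourth above F# in this key is B.
A sixth above F# in this key is D.
Together with the bass F#, this spells G major seventh in third inversion.

F#, G, B, D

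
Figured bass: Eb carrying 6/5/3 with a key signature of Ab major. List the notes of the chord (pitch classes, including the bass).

Eb, G, Bb, C

A third above Eb in this key is G.
A fifth above Eb in this key is Bb.
A sixth above Eb in this key is C.
Together with the bass Eb, this spells C minor seventh in first inversion.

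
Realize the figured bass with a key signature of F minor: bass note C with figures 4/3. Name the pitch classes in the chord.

The written figures 4/3 are shorthand for 6/4/3: the 6 is implied.
A third above C in this key is Eb.
A fourth above C in this key is F.
A sixth above C in this key is Ab.
Together with the bass C, this spells F minor seventh in second inversion.

C, Eb, F, Ab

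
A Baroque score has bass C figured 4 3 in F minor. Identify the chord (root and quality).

F minor seventh

The figures 4 3 indicate a seventh chord in second inversion.
In second inversion the root lies a fourth above the bass: a fourth above C in F minor is F.
The chord tones are C, Eb, F, Ab, giving F minor seventh.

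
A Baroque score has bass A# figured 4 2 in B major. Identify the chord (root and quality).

B major seventh

The figures 4 2 indicate a seventh chord in third inversion.
In third inversion the root lies a second above the bass: a second above A# in B major is B.
The chord tones are A#, B, D#, F#, giving B major seventh.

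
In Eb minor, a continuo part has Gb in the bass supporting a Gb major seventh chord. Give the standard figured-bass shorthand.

Gb is the root of Gb major seventh, so the chord is in root position.
A seventh chord in root position is figured 7/5/3, conventionally abbreviated 7.

7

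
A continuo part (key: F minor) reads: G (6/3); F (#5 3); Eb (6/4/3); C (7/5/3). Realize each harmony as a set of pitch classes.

G, Bb, Eb | F, Ab, C# | Eb, G, Ab, C | C, Eb, G, Bb

G (6/3): G, Bb, Eb.
F (#5/3): F, Ab, C#.
Eb (6/4/3): Eb, G, Ab, C.
C (7/5/3): C, Eb, G, Bb.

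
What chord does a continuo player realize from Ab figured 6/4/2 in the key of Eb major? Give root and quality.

The figures 6/4/2 indicate a seventh chord in third inversion.
In third inversion the root lies a second above the bass: a second above Ab in Eb major is Bb.
The chord tones are Ab, Bb, D, F, giving Bb dominant seventh.

Bb dominant seventh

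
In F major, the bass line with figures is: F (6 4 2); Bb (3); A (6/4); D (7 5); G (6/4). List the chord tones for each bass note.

F (6/4/2): F, G, Bb, D.
Bb (5/3): Bb, D, F.
A (6/4): A, D, F.
D (7/5/3): D, F, A, C.
G (6/4): G, C, E.

F, G, Bb, D | Bb, D, F | A, D, F | D, F, A, C | G, C, E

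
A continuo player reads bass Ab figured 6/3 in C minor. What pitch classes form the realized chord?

Ab, C, F

A third above Ab in this key is C.
A sixth above Ab in this key is F.
Together with the bass Ab, this spells F minor in first inversion.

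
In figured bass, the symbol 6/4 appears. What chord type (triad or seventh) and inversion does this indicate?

Intervals of 6/4 above the bass form a triad; the bass is the fifth, so this is second inversion.

triad, second inversion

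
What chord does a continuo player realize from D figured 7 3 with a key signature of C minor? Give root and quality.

The figures 7 3 indicate a seventh chord in root position.
In root position the bass is the root, so the root is D.
The chord tones are D, F, Ab, C, giving D half-diminished seventh.

D half-diminished seventh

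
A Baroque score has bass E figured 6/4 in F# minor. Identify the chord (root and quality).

The figures 6/4 indicate a triad in second inversion.
In second inversion the root lies a fourth above the bass: a fourth above E in F# minor is A.
The chord tones are E, A, C#, giving A major.

A major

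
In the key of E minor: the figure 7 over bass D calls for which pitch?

C

Counting 6 letter steps above D lands on C; in E minor, that letter is C.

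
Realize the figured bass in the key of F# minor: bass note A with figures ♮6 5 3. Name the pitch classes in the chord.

A third above A in this key is C#.
A fifth above A in this key is E.
A sixth above A in this key is F#, made natural (F) by the ♮ figure.
Together with the bass A, this spells F augmented major seventh in first inversion.

A, C#, E, F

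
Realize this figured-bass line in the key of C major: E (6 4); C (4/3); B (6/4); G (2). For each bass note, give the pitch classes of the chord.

E, A, C | C, E, F, A | B, E, G | G, A, C, E

E (6/4): E, A, C.
C (6/4/3): C, E, F, A.
B (6/4): B, E, G.
G (6/4/2): G, A, C, E.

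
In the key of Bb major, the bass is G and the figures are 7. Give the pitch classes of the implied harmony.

The written figures 7 are shorthand for 7/5/3: the 5/3 are implied.
A third above G in this key is Bb.
A fifth above G in this key is D.
A seventh above G in this key is F.
Together with the bass G, this spells G minor seventh in root position.

G, Bb, D, F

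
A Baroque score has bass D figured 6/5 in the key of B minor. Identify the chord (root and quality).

B minor seventh

The figures 6/5 indicate a seventh chord in first inversion.
In first inversion the root lies a sixth above the bass: a sixth above D in B minor is B.
The chord tones are D, F#, A, B, giving B minor seventh.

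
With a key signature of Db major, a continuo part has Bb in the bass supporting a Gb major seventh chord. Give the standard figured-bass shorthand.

6/5

Bb is the third of Gb major seventh, so the chord is in first inversion.
A seventh chord in first inversion is figured 6/5/3, conventionally abbreviated 6/5.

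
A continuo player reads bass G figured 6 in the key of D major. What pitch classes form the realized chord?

The written figures 6 are shorthand for 6/3: the 3 is implied.
A third above G in this key is B.
A sixth above G in this key is E.
Together with the bass G, this spells E minor in first inversion.

G, B, E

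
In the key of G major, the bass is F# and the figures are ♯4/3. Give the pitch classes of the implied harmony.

The written figures ♯4/3 are shorthand for 6/4/3: the 6 is implied.
A third above F# in this key is A.
A fourth above F# in this key is B, raised to B# by the sharp.
A sixth above F# in this key is D.

F#, A, B#, D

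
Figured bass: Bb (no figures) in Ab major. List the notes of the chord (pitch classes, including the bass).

An unfigured bass implies 5/3.
A third above Bb in this key is Db.
A fifth above Bb in this key is F.
Together with the bass Bb, this spells Bb minor in root position.

Bb, Db, F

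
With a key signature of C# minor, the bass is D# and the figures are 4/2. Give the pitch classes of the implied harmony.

The written figures 4/2 are shorthand for 6/4/2: the 6 is implied.
A second above D# in this key is E.
A fourth above D# in this key is G#.
A sixth above D# in this key is B.
Together with the bass D#, this spells E major seventh in third inversion.

D#, E, G#, B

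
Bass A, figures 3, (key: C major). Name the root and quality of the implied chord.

A minor

The figures 3 indicate a triad in root position.
In root position the bass is the root, so the root is A.
The chord tones are A, C, E, giving A minor.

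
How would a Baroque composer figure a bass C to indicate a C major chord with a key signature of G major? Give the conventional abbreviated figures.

no figures

C is the root of C major, so the chord is in root position.
A triad in root position is figured 5/3, conventionally abbreviated (no figures — root-position triad).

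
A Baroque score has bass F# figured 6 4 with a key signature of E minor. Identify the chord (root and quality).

B minor

The figures 6 4 indicate a triad in second inversion.
In second inversion the root lies a fourth above the bass: a fourth above F# in E minor is B.
The chord tones are F#, B, D, giving B minor.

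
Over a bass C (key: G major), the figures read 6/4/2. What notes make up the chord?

C, D, F#, A

A second above C in this key is D.
A fourth above C in this key is F#.
A sixth above C in this key is A.
Together with the bass C, this spells D dominant seventh in third inversion.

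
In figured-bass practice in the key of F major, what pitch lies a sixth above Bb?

Counting 5 letter steps above Bb lands on G; in F major, that letter is G.

G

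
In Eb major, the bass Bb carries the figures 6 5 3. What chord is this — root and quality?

G minor seventh

The figures 6 5 3 indicate a seventh chord in first inversion.
In first inversion the root lies a sixth above the bass: a sixth above Bb in Eb major is G.
The chord tones are Bb, D, F, G, giving G minor seventh.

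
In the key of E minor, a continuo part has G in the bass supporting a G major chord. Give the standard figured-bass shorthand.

G is the root of G major, so the chord is in root position.
A triad in root position is figured 5/3, conventionally abbreviated (no figures — root-position triad).

no figures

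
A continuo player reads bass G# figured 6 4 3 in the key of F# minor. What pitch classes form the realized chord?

G#, B, C#, E

A third above G# in this key is B.
A fourth above G# in this key is C#.
A sixth above G# in this key is E.
Together with the bass G#, this spells C# minor seventh in second inversion.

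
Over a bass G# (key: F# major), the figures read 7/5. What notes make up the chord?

The written figures 7/5 are shorthand for 7/5/3: the 3 is implied.
A third above G# in this key is B.
A fifth above G# in this key is D#.
A seventh above G# in this key is F#.
Together with the bass G#, this spells G# minor seventh in root position.

G#, B, D#, F#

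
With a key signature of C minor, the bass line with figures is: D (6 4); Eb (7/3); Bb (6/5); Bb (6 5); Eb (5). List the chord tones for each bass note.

D, G, Bb | Eb, G, Bb, D | Bb, D, F, G | Bb, D, F, G | Eb, G, Bb

D (6/4): D, G, Bb.
Eb (7/5/3): Eb, G, Bb, D.
Bb (6/5/3): Bb, D, F, G.
Bb (6/5/3): Bb, D, F, G.
Eb (5/3): Eb, G, Bb.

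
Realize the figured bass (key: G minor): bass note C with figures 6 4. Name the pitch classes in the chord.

C, F, A

A fourth above C in this key is F.
A sixth above C in this key is A.
Together with the bass C, this spells F major in second inversion.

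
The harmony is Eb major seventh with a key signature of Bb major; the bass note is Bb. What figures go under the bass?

Bb is the fifth of Eb major seventh, so the chord is in second inversion.
A seventh chord in second inversion is figured 6/4/3, conventionally abbreviated 4/3.

4/3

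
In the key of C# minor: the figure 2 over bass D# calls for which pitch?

Counting 1 letter step above D# lands on E; in C# minor, that letter is E.

E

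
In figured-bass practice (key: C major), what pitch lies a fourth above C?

Counting 3 letter steps above C lands on F; in C major, that letter is F.

F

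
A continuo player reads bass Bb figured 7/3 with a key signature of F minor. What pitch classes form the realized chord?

Bb, Db, F, Ab

The written figures 7/3 are shorthand for 7/5/3: the 5 is implied.
A third above Bb in this key is Db.
A fifth above Bb in this key is F.
A seventh above Bb in this key is Ab.
Together with the bass Bb, this spells Bb minor seventh in root position.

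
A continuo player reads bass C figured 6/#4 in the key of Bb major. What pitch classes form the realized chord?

A fourth above C in this key is F, raised to F# by the sharp.
A sixth above C in this key is A.
Together with the bass C, this spells F# diminished in second inversion.

C, F#, A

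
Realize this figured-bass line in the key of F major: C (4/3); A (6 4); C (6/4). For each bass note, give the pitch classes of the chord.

C, E, F, A | A, D, F | C, F, A

C (6/4/3): C, E, F, A.
A (6/4): A, D, F.
C (6/4): C, F, A.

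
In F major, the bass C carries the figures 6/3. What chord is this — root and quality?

A minor

The figures 6/3 indicate a triad in first inversion.
In first inversion the root lies a sixth above the bass: a sixth above C in F major is A.
The chord tones are C, E, A, giving A minor.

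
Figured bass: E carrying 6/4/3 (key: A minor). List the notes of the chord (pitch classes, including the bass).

E, G, A, C

A third above E in this key is G.
A fourth above E in this key is A.
A sixth above E in this key is C.
Together with the bass E, this spells A minor seventh in second inversion.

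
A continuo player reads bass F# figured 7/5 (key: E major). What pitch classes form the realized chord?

The written figures 7/5 are shorthand for 7/5/3: the 3 is implied.
A third above F# in this key is A.
A fifth above F# in this key is C#.
A seventh above F# in this key is E.
Together with the bass F#, this spells F# minor seventh in root position.

F#, A, C#, E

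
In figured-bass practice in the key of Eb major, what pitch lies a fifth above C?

Counting 4 letter steps above C lands on G; in Eb major, that letter is G.

G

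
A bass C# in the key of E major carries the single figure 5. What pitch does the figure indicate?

Counting 4 letter steps above C# lands on G; in E major, that letter is G#.

G#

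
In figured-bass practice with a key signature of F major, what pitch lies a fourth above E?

A

Counting 3 letter steps above E lands on A; in F major, that letter is A.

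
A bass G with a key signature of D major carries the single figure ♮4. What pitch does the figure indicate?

Counting 3 letter steps above G lands on C; in D major, that letter is C#.
The ♮4 figure makes it natural, giving C.

C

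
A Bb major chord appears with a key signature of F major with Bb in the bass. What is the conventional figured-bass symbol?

Bb is the root of Bb major, so the chord is in root position.
A triad in root position is figured 5/3, conventionally abbreviated (no figures — root-position triad).

no figures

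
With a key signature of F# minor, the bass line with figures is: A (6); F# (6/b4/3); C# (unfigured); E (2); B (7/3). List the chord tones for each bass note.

A, C#, F# | F#, A, Bb, D | C#, E, G# | E, F#, A, C# | B, D, F#, A

A (6/3): A, C#, F#.
F# (6/b4/3): F#, A, Bb, D.
C# (5/3): C#, E, G#.
E (6/4/2): E, F#, A, C#.
B (7/5/3): B, D, F#, A.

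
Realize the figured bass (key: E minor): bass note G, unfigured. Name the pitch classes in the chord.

An unfigured bass implies 5/3.
A third above G in this key is B.
A fifth above G in this key is D.
Together with the bass G, this spells G major in root position.

G, B, D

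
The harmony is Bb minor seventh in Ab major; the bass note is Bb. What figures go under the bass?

Bb is the root of Bb minor seventh, so the chord is in root position.
A seventh chord in root position is figured 7/5/3, conventionally abbreviated 7.

7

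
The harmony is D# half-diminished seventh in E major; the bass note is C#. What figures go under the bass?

4/2

C# is the seventh of D# half-diminished seventh, so the chord is in third inversion.
A seventh chord in third inversion is figured 6/4/2, conventionally abbreviated 4/2.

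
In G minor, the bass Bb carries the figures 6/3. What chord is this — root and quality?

G minor

The figures 6/3 indicate a triad in first inversion.
In first inversion the root lies a sixth above the bass: a sixth above Bb in G minor is G.
The chord tones are Bb, D, G, giving G minor.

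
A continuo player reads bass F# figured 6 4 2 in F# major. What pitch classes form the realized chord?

A second above F# in this key is G#.
A fourth above F# in this key is B.
A sixth above F# in this key is D#.
Together with the bass F#, this spells G# minor seventh in third inversion.

F#, G#, B, D#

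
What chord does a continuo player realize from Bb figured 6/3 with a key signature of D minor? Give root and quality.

G minor

The figures 6/3 indicate a triad in first inversion.
In first inversion the root lies a sixth above the bass: a sixth above Bb in D minor is G.
The chord tones are Bb, D, G, giving G minor.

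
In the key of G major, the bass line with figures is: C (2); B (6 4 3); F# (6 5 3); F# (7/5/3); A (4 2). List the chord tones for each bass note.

C (6/4/2): C, D, F#, A.
B (6/4/3): B, D, E, G.
F# (6/5/3): F#, A, C, D.
F# (7/5/3): F#, A, C, E.
A (6/4/2): A, B, D, F#.

C, D, F#, A | B, D, E, G | F#, A, C, D | F#, A, C, E | A, B, D, F#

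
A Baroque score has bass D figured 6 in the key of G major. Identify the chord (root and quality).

B minor

The figures 6 indicate a triad in first inversion.
In first inversion the root lies a sixth above the bass: a sixth above D in G major is B.
The chord tones are D, F#, B, giving B minor.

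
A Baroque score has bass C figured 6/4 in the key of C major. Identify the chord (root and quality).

The figures 6/4 indicate a triad in second inversion.
In second inversion the root lies a fourth above the bass: a fourth above C in C major is F.
The chord tones are C, F, A, giving F major.

F major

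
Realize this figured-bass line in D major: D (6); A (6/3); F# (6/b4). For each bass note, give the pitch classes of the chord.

D, F#, B | A, C#, F# | F#, Bb, D

D (6/3): D, F#, B.
A (6/3): A, C#, F#.
F# (6/b4): F#, Bb, D.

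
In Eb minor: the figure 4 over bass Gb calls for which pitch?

Cb

Counting 3 letter steps above Gb lands on C; in Eb minor, that letter is Cb.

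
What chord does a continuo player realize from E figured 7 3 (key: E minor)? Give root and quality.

E minor seventh

The figures 7 3 indicate a seventh chord in root position.
In root position the bass is the root, so the root is E.
The chord tones are E, G, B, D, giving E minor seventh.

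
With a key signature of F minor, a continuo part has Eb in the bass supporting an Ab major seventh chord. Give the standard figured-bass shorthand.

4/3

Eb is the fifth of Ab major seventh, so the chord is in second inversion.
A seventh chord in second inversion is figured 6/4/3, conventionally abbreviated 4/3.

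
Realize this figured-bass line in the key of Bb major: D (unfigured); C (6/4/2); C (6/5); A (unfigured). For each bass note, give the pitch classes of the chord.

D (5/3): D, F, A.
C (6/4/2): C, D, F, A.
C (6/5/3): C, Eb, G, A.
A (5/3): A, C, Eb.

D, F, A | C, D, F, A | C, Eb, G, A | A, C, Eb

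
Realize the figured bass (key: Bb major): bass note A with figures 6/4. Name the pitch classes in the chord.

A, D, F

A fourth above A in this key is D.
A sixth above A in this key is F.
Together with the bass A, this spells D minor in second inversion.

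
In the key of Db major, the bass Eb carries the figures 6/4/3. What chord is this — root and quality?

Ab dominant seventh

The figures 6/4/3 indicate a seventh chord in second inversion.
In second inversion the root lies a fourth above the bass: a fourth above Eb in Db major is Ab.
The chord tones are Eb, Gb, Ab, C, giving Ab dominant seventh.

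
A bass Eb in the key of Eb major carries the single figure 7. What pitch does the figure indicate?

Counting 6 letter steps above Eb lands on D; in Eb major, that letter is D.

D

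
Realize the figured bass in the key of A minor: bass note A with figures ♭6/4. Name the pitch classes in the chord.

A, D, Fb

A fourth above A in this key is D.
A sixth above A in this key is F, lowered to Fb by the flat.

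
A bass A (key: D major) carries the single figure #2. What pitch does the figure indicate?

Counting 1 letter step above A lands on B; in D major, that letter is B.
The #2 figure raises it a semitone, giving B#.

B#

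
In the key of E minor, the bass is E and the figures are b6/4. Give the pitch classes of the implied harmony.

A fourth above E in this key is A.
A sixth above E in this key is C, lowered to Cb by the flat.

E, A, Cb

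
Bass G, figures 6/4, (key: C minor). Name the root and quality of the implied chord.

C minor

The figures 6/4 indicate a triad in second inversion.
In second inversion the root lies a fourth above the bass: a fourth above G in C minor is C.
The chord tones are G, C, Eb, giving C minor.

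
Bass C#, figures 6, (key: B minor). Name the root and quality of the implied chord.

The figures 6 indicate a triad in first inversion.
In first inversion the root lies a sixth above the bass: a sixth above C# in B minor is A.
The chord tones are C#, E, A, giving A major.

A major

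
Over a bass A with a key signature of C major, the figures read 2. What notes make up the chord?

A, B, D, F

The written figures 2 are shorthand for 6/4/2: the 6/4 are implied.
A second above A in this key is B.
A fourth above A in this key is D.
A sixth above A in this key is F.
Together with the bass A, this spells B half-diminished seventh in third inversion.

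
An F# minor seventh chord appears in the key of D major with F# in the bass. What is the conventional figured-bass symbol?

7

F# is the root of F# minor seventh, so the chord is in root position.
A seventh chord in root position is figured 7/5/3, conventionally abbreviated 7.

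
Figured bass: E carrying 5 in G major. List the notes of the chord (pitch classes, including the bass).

The written figures 5 are shorthand for 5/3: the 3 is implied.
A third above E in this key is G.
A fifth above E in this key is B.
Together with the bass E, this spells E minor in root position.

E, G, B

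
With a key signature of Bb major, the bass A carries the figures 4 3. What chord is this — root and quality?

The figures 4 3 indicate a seventh chord in second inversion.
In second inversion the root lies a fourth above the bass: a fourth above A in Bb major is D.
The chord tones are A, C, D, F, giving D minor seventh.

D minor seventh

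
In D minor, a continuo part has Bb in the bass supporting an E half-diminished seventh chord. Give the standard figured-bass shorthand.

4/3

Bb is the fifth of E half-diminished seventh, so the chord is in second inversion.
A seventh chord in second inversion is figured 6/4/3, conventionally abbreviated 4/3.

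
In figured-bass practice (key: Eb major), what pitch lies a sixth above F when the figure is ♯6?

Counting 5 letter steps above F lands on D; in Eb major, that letter is D.
The #6 figure raises it a semitone, giving D#.

D#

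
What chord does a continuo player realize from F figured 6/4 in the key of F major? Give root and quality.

The figures 6/4 indicate a triad in second inversion.
In second inversion the root lies a fourth above the bass: a fourth above F in F major is Bb.
The chord tones are F, Bb, D, giving Bb major.

Bb major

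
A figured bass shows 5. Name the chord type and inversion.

triad, root position

5 is shorthand for 5/3.
Intervals of 5/3 above the bass form a triad; the bass is the root, so this is root position.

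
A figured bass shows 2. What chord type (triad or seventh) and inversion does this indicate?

seventh chord, third inversion

2 is shorthand for 6/4/2.
Intervals of 6/4/2 above the bass form a seventh chord; the bass is the seventh, so this is third inversion.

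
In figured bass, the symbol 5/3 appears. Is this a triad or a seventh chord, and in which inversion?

Intervals of 5/3 above the bass form a triad; the bass is the root, so this is root position.

triad, root position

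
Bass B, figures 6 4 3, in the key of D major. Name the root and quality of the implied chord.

The figures 6 4 3 indicate a seventh chord in second inversion.
In second inversion the root lies a fourth above the bass: a fourth above B in D major is E.
The chord tones are B, D, E, G, giving E minor seventh.

E minor seventh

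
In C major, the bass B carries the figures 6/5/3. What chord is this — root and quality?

G dominant seventh

The figures 6/5/3 indicate a seventh chord in first inversion.
In first inversion the root lies a sixth above the bass: a sixth above B in C major is G.
The chord tones are B, D, F, G, giving G dominant seventh.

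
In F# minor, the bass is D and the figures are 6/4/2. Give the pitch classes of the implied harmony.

D, E, G#, B

A second above D in this key is E.
A fourth above D in this key is G#.
A sixth above D in this key is B.
Together with the bass D, this spells E dominant seventh in third inversion.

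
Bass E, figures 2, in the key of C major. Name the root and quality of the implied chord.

The figures 2 indicate a seventh chord in third inversion.
In third inversion the root lies a second above the bass: a second above E in C major is F.
The chord tones are E, F, A, C, giving F major seventh.

F major seventh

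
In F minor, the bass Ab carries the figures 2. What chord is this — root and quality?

The figures 2 indicate a seventh chord in third inversion.
In third inversion the root lies a second above the bass: a second above Ab in F minor is Bb.
The chord tones are Ab, Bb, Db, F, giving Bb minor seventh.

Bb minor seventh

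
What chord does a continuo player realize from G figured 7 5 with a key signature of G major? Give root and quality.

The figures 7 5 indicate a seventh chord in root position.
In root position the bass is the root, so the root is G.
The chord tones are G, B, D, F#, giving G major seventh.

G major seventh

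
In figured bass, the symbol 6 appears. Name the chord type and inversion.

6 is shorthand for 6/3.
Intervals of 6/3 above the bass form a triad; the bass is the third, so this is first inversion.

triad, first inversion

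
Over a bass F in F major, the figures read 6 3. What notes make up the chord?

F, A, D

A third above F in this key is A.
A sixth above F in this key is D.
Together with the bass F, this spells D minor in first inversion.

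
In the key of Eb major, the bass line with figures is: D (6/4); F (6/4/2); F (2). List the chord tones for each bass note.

D, G, Bb | F, G, Bb, D | F, G, Bb, D

D (6/4): D, G, Bb.
F (6/4/2): F, G, Bb, D.
F (6/4/2): F, G, Bb, D.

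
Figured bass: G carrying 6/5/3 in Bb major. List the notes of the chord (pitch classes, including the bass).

A third above G in this key is Bb.
A fifth above G in this key is D.
A sixth above G in this key is Eb.
Together with the bass G, this spells Eb major seventh in first inversion.

G, Bb, D, Eb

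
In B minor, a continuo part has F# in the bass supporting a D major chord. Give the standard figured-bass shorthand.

6

F# is the third of D major, so the chord is in first inversion.
A triad in first inversion is figured 6/3, conventionally abbreviated 6.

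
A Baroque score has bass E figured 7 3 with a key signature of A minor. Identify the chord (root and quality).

E minor seventh

The figures 7 3 indicate a seventh chord in root position.
In root position the bass is the root, so the root is E.
The chord tones are E, G, B, D, giving E minor seventh.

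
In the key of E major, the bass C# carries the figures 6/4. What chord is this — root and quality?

F# minor

The figures 6/4 indicate a triad in second inversion.
In second inversion the root lies a fourth above the bass: a fourth above C# in E major is F#.
The chord tones are C#, F#, A, giving F# minor.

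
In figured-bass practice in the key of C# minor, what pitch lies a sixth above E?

C#

Counting 5 letter steps above E lands on C; in C# minor, that letter is C#.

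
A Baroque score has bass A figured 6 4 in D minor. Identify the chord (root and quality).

D minor

The figures 6 4 indicate a triad in second inversion.
In second inversion the root lies a fourth above the bass: a fourth above A in D minor is D.
The chord tones are A, D, F, giving D minor.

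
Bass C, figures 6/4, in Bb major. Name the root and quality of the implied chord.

The figures 6/4 indicate a triad in second inversion.
In second inversion the root lies a fourth above the bass: a fourth above C in Bb major is F.
The chord tones are C, F, A, giving F major.

F major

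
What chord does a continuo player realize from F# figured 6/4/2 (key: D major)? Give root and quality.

The figures 6/4/2 indicate a seventh chord in third inversion.
In third inversion the root lies a second above the bass: a second above F# in D major is G.
The chord tones are F#, G, B, D, giving G major seventh.

G major seventh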